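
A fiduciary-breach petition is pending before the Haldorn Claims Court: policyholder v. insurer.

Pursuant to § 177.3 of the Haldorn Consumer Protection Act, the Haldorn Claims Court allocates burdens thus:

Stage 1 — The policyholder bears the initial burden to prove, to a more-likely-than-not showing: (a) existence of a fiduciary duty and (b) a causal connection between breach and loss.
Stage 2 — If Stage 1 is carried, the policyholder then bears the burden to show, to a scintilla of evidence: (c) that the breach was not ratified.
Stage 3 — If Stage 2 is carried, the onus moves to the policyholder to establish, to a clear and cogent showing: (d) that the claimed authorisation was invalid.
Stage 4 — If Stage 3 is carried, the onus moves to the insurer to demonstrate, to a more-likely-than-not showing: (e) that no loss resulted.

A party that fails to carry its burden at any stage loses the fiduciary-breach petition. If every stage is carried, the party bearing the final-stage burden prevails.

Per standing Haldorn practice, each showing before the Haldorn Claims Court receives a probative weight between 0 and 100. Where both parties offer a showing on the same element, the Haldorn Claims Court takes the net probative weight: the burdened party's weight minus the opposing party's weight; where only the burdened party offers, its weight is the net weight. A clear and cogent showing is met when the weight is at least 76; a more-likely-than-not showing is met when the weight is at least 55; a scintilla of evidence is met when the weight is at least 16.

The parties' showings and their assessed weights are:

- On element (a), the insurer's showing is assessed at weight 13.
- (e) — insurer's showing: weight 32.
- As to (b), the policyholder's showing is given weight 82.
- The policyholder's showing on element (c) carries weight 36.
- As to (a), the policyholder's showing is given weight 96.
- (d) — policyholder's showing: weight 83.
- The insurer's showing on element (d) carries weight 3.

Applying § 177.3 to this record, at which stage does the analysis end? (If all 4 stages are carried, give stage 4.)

At Stage 1 the policyholder must meet a more-likely-than-not showing (weight is at least 55): on (a) the weight is 96 less the opposing 13 gives net 83, ≥ 55, so (a) meets the standard; on (b) the weight is 82, which does reach 55, so (b) meets the standard.
  All elements met. The policyholder retains the burden for Stage 2.
At Stage 2 the policyholder must meet a scintilla of evidence (weight is at least 16): on (c) the weight is 36, which does reach 16, so (c) meets the standard.
  Stage 2 carried; the burden remains with the policyholder.
At Stage 3 the policyholder must meet a clear and cogent showing (weight is at least 76): on (d) the weight is 83 less the opposing 3 gives net 80, ≥ 76, so (d) meets the standard.
  The policyholder carries Stage 3; the insurer now bears the burden.
At Stage 4 the insurer must meet a more-likely-than-not showing (weight is at least 55): on (e) the weight is 32, < 55, so (e) does not meet the standard.
  Stage 4 not carried; the insurer fails its burden.
The policyholder prevails.

stage 4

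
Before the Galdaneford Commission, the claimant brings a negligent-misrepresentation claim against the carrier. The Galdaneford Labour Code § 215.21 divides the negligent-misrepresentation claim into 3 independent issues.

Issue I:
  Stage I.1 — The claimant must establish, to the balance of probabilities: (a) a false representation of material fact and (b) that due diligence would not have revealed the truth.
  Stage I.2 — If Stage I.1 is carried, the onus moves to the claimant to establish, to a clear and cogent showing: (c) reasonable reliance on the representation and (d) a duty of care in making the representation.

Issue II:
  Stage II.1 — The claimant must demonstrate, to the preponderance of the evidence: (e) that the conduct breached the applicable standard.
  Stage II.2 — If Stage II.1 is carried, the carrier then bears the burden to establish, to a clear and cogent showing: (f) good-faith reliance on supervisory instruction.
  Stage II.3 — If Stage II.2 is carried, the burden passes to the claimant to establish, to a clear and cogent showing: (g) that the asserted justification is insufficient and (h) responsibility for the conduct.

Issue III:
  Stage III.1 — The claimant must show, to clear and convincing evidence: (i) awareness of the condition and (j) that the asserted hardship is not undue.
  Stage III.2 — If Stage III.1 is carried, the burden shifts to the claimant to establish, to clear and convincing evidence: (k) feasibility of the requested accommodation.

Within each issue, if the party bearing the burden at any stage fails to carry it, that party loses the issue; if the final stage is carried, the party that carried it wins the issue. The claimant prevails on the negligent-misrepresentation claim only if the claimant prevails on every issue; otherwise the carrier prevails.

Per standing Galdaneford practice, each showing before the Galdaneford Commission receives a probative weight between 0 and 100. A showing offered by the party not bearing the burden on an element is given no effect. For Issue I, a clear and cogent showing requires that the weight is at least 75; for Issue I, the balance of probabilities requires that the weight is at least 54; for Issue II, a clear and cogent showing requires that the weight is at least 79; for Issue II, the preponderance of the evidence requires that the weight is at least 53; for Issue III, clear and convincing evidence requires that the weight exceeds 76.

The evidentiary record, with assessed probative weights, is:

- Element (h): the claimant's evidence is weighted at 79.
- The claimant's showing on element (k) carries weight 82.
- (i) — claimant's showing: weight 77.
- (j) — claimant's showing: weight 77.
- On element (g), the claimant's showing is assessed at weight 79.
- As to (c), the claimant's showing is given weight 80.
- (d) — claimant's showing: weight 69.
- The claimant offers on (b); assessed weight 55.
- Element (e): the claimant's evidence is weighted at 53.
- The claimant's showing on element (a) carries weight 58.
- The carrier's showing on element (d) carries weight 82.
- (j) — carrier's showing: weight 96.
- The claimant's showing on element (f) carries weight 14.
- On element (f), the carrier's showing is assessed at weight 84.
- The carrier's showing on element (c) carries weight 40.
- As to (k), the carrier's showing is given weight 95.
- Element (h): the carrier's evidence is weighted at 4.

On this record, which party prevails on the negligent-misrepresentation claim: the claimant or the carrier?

carrier

— Issue I —
At Stage I.1 the claimant must meet the balance of probabilities (weight is at least 54): on (a) the weight is 58, ≥ 54, so (a) meets the standard; on (b) the weight is 55, which does reach 54, so (b) meets the standard.
  All elements met. The claimant retains the burden for Stage I.2.
At Stage I.2 the claimant must meet a clear and cogent showing (weight is at least 75): on (c) the weight is 80 (the carrier's 40 is given no effect), ≥ 75, so (c) meets the standard; on (d) the weight is 69 (the carrier's 82 is given no effect), < 75, so (d) does not meet the standard.
  Stage I.2 not carried; the claimant fails its burden.
The analysis ends at Stage I.2; the carrier prevails on this issue.
— Issue II —
Stage II.1 (claimant, the preponderance of the evidence, weight is at least 53): (e) 53 ≥ 53 — meets.
  Stage II.1 carried; the burden shifts to the carrier.
Stage II.2 (carrier, a clear and cogent showing, weight is at least 79): (f) 84 (claimant's 14 disregarded) ≥ 79 — meets.
  Stage II.2 is satisfied; the onus moves to the claimant.
Stage II.3 (claimant, a clear and cogent showing, weight is at least 79): (g) 79 ≥ 79 — meets; (h) 79 (carrier's 4 disregarded) ≥ 79 — meets.
  The claimant carries the last stage.
With every stage satisfied, the claimant prevails on this issue.
— Issue III —
Stage III.1 (claimant, clear and convincing evidence, weight exceeds 76): (i) 77 > 76 — meets; (j) 77 (carrier's 96 disregarded) > 76 — meets.
  Stage III.1 is satisfied; the claimant continues to bear the burden.
Stage III.2 (claimant, clear and convincing evidence, weight exceeds 76): (k) 82 (carrier's 95 disregarded) > 76 — meets.
  Stage III.2 carried; the final stage is satisfied.
With every stage satisfied, the claimant prevails on this issue.
Per-issue: Issue I → carrier; Issue II → claimant; Issue III → claimant. The claimant must prevail on every issue; overall, the carrier prevails.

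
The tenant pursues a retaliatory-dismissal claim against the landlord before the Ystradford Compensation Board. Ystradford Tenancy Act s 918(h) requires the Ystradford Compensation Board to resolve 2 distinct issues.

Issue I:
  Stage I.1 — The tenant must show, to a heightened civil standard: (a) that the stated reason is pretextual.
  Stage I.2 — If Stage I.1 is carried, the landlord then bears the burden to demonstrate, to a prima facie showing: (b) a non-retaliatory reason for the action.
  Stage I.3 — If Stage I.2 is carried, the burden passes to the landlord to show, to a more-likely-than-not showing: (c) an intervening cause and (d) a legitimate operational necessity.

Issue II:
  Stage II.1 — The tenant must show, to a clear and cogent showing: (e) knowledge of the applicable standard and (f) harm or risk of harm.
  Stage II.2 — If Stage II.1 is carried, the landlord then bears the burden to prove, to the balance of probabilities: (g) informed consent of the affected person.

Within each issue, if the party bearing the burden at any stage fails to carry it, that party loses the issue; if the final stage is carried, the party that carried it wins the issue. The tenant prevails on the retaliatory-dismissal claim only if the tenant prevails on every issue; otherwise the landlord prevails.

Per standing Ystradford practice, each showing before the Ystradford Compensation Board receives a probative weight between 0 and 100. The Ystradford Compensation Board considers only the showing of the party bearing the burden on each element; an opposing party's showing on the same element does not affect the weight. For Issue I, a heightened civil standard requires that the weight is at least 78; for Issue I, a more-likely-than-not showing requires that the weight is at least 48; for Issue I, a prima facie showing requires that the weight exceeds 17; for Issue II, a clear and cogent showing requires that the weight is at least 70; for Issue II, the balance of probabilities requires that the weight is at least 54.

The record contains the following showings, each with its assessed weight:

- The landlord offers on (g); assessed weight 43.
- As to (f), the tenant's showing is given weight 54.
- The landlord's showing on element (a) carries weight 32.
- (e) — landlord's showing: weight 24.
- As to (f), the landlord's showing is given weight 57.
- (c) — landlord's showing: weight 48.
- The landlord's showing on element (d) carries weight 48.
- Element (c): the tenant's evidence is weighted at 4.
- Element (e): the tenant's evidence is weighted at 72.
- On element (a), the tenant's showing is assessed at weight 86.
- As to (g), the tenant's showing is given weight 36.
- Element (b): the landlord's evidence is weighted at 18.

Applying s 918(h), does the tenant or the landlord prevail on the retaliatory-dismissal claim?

— Issue I —
Stage I.1 — burden on tenant; standard: a heightened civil standard (weight is at least 78).
    (a): 86 (landlord's 32 disregarded) ≥ 78 [met]
  Stage I.1 is satisfied; the onus moves to the landlord.
Stage I.2 — burden on landlord; standard: a prima facie showing (weight exceeds 17).
    (b): 18 > 17 [met]
  All elements met. The landlord retains the burden for Stage I.3.
Stage I.3 — burden on landlord; standard: a more-likely-than-not showing (weight is at least 48).
    (c): 48 (tenant's 4 disregarded) ≥ 48 [met]
    (d): 48 ≥ 48 [met]
  All elements met at the final stage.
With every stage satisfied, the landlord prevails on this issue.
— Issue II —
Stage II.1 (tenant, a clear and cogent showing, weight is at least 70): (e) 72 (landlord's 24 disregarded) ≥ 70 — meets; (f) 54 (landlord's 57 disregarded) < 70 — fails.
  Stage II.1 not carried; the tenant fails its burden.
The analysis ends at Stage II.1; the landlord prevails on this issue.
Per-issue: Issue I → landlord; Issue II → landlord. The tenant must prevail on every issue; overall, the landlord prevails.

landlord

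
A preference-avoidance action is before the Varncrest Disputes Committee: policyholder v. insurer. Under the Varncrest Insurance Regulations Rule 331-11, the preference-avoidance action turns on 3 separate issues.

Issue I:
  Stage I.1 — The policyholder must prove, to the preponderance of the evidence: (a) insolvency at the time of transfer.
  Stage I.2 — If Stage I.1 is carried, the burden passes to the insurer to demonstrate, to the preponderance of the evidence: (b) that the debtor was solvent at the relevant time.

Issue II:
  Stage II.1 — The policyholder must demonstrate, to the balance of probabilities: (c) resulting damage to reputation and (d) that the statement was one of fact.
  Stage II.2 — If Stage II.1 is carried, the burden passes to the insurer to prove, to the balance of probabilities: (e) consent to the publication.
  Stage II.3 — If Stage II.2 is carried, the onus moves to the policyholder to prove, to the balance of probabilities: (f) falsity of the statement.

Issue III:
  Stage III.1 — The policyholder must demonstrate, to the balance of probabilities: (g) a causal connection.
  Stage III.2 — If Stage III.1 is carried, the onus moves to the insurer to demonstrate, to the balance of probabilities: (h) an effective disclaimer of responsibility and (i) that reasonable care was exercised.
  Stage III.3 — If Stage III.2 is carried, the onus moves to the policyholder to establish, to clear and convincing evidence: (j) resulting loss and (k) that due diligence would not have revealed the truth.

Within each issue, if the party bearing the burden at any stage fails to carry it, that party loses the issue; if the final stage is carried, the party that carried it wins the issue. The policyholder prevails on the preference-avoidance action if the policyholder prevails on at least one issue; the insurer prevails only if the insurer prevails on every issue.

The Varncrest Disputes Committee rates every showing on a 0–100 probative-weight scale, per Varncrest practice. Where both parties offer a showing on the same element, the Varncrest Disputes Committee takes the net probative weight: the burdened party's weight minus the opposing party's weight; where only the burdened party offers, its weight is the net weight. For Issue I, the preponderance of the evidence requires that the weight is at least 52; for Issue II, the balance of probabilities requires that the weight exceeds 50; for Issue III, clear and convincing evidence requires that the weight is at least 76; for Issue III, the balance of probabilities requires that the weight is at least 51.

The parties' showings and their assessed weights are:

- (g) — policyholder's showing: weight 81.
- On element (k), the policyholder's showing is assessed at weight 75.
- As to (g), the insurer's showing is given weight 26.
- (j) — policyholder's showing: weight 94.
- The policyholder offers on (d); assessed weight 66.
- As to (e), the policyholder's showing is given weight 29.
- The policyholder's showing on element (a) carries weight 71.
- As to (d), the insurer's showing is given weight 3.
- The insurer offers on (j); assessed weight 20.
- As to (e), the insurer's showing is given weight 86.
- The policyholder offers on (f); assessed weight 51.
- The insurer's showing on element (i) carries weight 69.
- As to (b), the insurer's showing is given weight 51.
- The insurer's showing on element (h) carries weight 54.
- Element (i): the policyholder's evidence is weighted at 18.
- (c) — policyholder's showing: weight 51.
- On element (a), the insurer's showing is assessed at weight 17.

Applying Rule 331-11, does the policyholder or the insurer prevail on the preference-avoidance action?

— Issue I —
Stage I.1 (policyholder, the preponderance of the evidence, weight is at least 52): (a) net 71−17=54 ≥ 52 — meets.
  The policyholder carries Stage I.1; the insurer now bears the burden.
Stage I.2 (insurer, the preponderance of the evidence, weight is at least 52): (b) 51 < 52 — fails.
  Stage I.2 not carried; the insurer fails its burden.
The policyholder prevails on this issue.
— Issue II —
Stage II.1 — burden on policyholder; standard: the balance of probabilities (weight exceeds 50).
    (c): 51 > 50 [met]
    (d): 66 − 3 = 63 > 50 [met]
  Stage II.1 is satisfied; the onus moves to the insurer.
Stage II.2 — burden on insurer; standard: the balance of probabilities (weight exceeds 50).
    (e): 86 − 29 = 57 > 50 [met]
  All elements met. The burden passes to the policyholder.
Stage II.3 — burden on policyholder; standard: the balance of probabilities (weight exceeds 50).
    (f): 51 > 50 [met]
  All elements met at the final stage.
With every stage satisfied, the policyholder prevails on this issue.
— Issue III —
At Stage III.1 the policyholder must meet the balance of probabilities (weight is at least 51): on (g) the weight is 81 less the opposing 26 gives net 55, ≥ 51, so (g) meets the standard.
  All elements met. The burden passes to the insurer.
At Stage III.2 the insurer must meet the balance of probabilities (weight is at least 51): on (h) the weight is 54, which does reach 51, so (h) meets the standard; on (i) the weight is 69 less the opposing 18 gives net 51, ≥ 51, so (i) meets the standard.
  All elements met. The burden passes to the policyholder.
At Stage III.3 the policyholder must meet clear and convincing evidence (weight is at least 76): on (j) the weight is 94 less the opposing 20 gives net 74, which does not reach 76, so (j) does not meet the standard; on (k) the weight is 75, which does not reach 76, so (k) does not meet the standard.
  Not every element is met, so the policyholder fails to carry Stage III.3.
So the insurer prevails on this issue.
Per-issue: Issue I → policyholder; Issue II → policyholder; Issue III → insurer. The policyholder must prevail on at least one issue; overall, the policyholder prevails.

policyholder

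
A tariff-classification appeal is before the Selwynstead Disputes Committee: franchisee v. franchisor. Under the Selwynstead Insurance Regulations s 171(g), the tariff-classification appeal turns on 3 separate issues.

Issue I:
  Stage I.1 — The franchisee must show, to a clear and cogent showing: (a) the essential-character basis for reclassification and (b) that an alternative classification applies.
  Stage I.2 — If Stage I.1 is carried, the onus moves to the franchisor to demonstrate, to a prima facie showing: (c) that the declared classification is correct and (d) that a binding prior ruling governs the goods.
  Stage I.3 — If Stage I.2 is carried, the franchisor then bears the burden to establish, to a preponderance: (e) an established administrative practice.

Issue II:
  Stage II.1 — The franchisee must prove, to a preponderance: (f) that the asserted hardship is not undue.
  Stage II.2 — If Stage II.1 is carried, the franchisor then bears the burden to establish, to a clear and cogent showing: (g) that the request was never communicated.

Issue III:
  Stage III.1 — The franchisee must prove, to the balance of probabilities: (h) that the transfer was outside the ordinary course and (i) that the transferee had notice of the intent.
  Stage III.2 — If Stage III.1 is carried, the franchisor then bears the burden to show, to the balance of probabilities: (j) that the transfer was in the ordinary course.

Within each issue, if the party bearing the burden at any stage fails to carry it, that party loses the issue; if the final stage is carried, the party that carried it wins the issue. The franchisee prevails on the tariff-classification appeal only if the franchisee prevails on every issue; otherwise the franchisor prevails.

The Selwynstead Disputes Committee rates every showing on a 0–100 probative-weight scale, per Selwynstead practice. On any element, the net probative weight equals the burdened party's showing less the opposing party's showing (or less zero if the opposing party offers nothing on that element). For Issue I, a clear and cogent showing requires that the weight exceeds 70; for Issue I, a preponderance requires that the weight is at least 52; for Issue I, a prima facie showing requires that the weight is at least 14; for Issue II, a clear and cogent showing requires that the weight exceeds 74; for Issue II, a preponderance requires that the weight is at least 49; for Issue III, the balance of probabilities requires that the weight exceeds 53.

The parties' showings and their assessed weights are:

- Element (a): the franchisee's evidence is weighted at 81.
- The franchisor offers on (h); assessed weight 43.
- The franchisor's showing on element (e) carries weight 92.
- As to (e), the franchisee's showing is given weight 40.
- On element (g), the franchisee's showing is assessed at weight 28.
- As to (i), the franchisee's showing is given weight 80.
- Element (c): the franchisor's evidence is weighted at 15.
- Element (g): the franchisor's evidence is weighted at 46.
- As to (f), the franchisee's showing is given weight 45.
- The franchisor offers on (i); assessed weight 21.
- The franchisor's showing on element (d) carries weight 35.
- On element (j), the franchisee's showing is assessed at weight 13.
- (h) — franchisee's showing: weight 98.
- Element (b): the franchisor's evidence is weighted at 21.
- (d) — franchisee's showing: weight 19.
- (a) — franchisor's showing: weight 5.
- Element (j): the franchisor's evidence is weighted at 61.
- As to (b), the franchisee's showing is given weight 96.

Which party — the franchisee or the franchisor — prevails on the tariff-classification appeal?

franchisor

— Issue I —
At Stage I.1 the franchisee must meet a clear and cogent showing (weight exceeds 70): on (a) the weight is 81 less the opposing 5 gives net 76, > 70, so (a) meets the standard; on (b) the weight is 96 less the opposing 21 gives net 75, > 70, so (b) meets the standard.
  Stage I.1 carried; the burden shifts to the franchisor.
At Stage I.2 the franchisor must meet a prima facie showing (weight is at least 14): on (c) the weight is 15, ≥ 14, so (c) meets the standard; on (d) the weight is 35 less the opposing 19 gives net 16, which does reach 14, so (d) meets the standard.
  All elements met. The franchisor retains the burden for Stage I.3.
At Stage I.3 the franchisor must meet a preponderance (weight is at least 52): on (e) the weight is 92 less the opposing 40 gives net 52, which does reach 52, so (e) meets the standard.
  The franchisor carries the last stage.
Every stage carried; the franchisor prevails on this issue.
— Issue II —
Stage II.1 — burden on franchisee; standard: a preponderance (weight is at least 49).
    (f): 45 < 49 [not met]
  Not every element is met, so the franchisee fails to carry Stage II.1.
So the franchisor prevails on this issue.
— Issue III —
At Stage III.1 the franchisee must meet the balance of probabilities (weight exceeds 53): on (h) the weight is 98 less the opposing 43 gives net 55, which does exceed 53, so (h) meets the standard; on (i) the weight is 80 less the opposing 21 gives net 59, > 53, so (i) meets the standard.
  The franchisee carries Stage III.1; the franchisor now bears the burden.
At Stage III.2 the franchisor must meet the balance of probabilities (weight exceeds 53): on (j) the weight is 61 less the opposing 13 gives net 48, which does not exceed 53, so (j) does not meet the standard.
  Not every element is met, so the franchisor fails to carry Stage III.2.
So the franchisee prevails on this issue.
Per-issue: Issue I → franchisor; Issue II → franchisor; Issue III → franchisee. The franchisee must prevail on every issue; overall, the franchisor prevails.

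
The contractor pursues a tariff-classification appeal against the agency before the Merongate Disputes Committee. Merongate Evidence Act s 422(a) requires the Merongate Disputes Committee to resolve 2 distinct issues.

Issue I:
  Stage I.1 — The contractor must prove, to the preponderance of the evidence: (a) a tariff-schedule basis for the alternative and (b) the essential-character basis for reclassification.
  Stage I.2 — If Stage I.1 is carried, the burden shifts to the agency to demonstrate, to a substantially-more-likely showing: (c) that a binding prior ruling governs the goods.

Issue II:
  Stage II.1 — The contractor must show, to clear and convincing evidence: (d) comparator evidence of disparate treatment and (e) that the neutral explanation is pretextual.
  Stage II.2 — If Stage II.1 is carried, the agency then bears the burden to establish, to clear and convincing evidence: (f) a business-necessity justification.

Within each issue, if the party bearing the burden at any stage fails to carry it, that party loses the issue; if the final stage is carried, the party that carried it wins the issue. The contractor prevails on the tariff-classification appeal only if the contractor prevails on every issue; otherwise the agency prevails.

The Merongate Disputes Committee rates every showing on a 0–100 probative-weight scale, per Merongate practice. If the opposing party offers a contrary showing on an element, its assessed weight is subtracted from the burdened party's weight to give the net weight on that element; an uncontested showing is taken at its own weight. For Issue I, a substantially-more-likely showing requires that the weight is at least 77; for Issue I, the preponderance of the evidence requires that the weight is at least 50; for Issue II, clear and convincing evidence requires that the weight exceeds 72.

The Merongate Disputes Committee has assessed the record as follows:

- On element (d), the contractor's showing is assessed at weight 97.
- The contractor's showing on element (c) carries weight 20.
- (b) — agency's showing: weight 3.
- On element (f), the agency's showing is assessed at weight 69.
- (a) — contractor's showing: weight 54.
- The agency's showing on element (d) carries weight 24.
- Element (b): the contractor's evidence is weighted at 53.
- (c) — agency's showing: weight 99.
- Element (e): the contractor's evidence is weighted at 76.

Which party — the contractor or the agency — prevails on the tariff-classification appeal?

— Issue I —
At Stage I.1 the contractor must meet the preponderance of the evidence (weight is at least 50): on (a) the weight is 54, ≥ 50, so (a) meets the standard; on (b) the weight is 53 less the opposing 3 gives net 50, which does reach 50, so (b) meets the standard.
  Stage I.1 carried; the burden shifts to the agency.
At Stage I.2 the agency must meet a substantially-more-likely showing (weight is at least 77): on (c) the weight is 99 less the opposing 20 gives net 79, which does reach 77, so (c) meets the standard.
  All elements met at the final stage.
All stages carried — the agency prevails on this issue.
— Issue II —
Stage II.1 — burden on contractor; standard: clear and convincing evidence (weight exceeds 72).
    (d): 97 − 24 = 73 > 72 [met]
    (e): 76 > 72 [met]
  Stage II.1 is satisfied; the onus moves to the agency.
Stage II.2 — burden on agency; standard: clear and convincing evidence (weight exceeds 72).
    (f): 69 ≤ 72 [not met]
  Stage II.2 not carried; the agency fails its burden.
The contractor prevails on this issue.
Per-issue: Issue I → agency; Issue II → contractor. The contractor must prevail on every issue; overall, the agency prevails.

agency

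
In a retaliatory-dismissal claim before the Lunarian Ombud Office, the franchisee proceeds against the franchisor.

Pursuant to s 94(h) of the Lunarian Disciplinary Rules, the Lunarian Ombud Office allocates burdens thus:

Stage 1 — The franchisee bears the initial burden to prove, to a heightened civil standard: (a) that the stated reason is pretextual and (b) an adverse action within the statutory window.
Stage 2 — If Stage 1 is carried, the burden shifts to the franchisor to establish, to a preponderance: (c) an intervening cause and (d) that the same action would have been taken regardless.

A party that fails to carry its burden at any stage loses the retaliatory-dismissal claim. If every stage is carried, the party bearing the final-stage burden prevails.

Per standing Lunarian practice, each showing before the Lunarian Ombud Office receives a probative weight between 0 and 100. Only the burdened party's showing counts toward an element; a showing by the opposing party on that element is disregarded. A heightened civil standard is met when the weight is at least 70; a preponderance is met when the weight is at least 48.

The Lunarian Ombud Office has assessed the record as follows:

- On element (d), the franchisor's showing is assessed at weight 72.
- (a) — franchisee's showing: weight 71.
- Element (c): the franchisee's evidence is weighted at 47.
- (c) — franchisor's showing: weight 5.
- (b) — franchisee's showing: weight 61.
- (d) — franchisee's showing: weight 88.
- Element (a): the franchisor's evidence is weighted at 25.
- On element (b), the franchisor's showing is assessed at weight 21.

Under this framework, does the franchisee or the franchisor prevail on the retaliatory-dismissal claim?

Stage 1 — burden on franchisee; standard: a heightened civil standard (weight is at least 70).
    (a): 71 (franchisor's 25 disregarded) ≥ 70 [met]
    (b): 61 (franchisor's 21 disregarded) < 70 [not met]
  Not every element is met, so the franchisee fails to carry Stage 1.
So the franchisor prevails.

franchisor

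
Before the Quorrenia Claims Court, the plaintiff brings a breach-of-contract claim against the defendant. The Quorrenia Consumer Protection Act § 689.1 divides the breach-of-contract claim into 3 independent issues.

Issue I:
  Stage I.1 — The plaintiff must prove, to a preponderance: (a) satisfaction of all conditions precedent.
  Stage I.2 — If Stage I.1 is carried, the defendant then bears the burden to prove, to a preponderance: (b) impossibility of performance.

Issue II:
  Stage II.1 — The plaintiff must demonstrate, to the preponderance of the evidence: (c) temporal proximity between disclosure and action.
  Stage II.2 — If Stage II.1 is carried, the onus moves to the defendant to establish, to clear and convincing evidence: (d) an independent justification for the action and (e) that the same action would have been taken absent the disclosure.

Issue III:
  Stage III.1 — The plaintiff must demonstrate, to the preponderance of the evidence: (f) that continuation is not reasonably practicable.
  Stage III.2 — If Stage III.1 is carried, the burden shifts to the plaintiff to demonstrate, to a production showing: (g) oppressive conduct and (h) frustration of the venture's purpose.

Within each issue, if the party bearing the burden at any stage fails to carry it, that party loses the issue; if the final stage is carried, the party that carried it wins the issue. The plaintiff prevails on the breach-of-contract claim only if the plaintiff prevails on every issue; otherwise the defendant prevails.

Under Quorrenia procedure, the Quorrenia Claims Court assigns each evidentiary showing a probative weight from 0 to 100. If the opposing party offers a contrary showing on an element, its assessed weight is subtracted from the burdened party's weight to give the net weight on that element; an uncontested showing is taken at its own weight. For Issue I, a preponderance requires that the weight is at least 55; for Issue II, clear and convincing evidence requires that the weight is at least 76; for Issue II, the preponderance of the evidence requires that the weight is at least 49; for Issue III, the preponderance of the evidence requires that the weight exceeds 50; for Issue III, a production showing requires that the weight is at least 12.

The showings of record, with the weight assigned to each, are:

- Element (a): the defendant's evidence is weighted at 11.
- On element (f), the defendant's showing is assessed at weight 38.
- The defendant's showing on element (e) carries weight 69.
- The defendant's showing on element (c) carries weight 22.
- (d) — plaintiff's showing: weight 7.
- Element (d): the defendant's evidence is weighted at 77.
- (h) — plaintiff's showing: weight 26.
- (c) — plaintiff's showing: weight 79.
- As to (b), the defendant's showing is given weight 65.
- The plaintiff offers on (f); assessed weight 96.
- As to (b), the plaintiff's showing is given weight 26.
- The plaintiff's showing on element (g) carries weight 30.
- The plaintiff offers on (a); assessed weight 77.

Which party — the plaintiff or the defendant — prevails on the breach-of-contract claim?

— Issue I —
Stage I.1 (plaintiff, a preponderance, weight is at least 55): (a) net 77−11=66 ≥ 55 — meets.
  Stage I.1 is satisfied; the onus moves to the defendant.
Stage I.2 (defendant, a preponderance, weight is at least 55): (b) net 65−26=39 < 55 — fails.
  The defendant does not carry Stage I.2.
So the plaintiff prevails on this issue.
— Issue II —
At Stage II.1 the plaintiff must meet the preponderance of the evidence (weight is at least 49): on (c) the weight is 79 less the opposing 22 gives net 57, ≥ 49, so (c) meets the standard.
  The plaintiff carries Stage II.1; the defendant now bears the burden.
At Stage II.2 the defendant must meet clear and convincing evidence (weight is at least 76): on (d) the weight is 77 less the opposing 7 gives net 70, which does not reach 76, so (d) does not meet the standard; on (e) the weight is 69, which does not reach 76, so (e) does not meet the standard.
  Not every element is met, so the defendant fails to carry Stage II.2.
So the plaintiff prevails on this issue.
— Issue III —
At Stage III.1 the plaintiff must meet the preponderance of the evidence (weight exceeds 50): on (f) the weight is 96 less the opposing 38 gives net 58, which does exceed 50, so (f) meets the standard.
  Stage III.1 is satisfied; the plaintiff continues to bear the burden.
At Stage III.2 the plaintiff must meet a production showing (weight is at least 12): on (g) the weight is 30, which does reach 12, so (g) meets the standard; on (h) the weight is 26, ≥ 12, so (h) meets the standard.
  Stage III.2 carried; the final stage is satisfied.
Every stage carried; the plaintiff prevails on this issue.
Per-issue: Issue I → plaintiff; Issue II → plaintiff; Issue III → plaintiff. The plaintiff must prevail on every issue; overall, the plaintiff prevails.

plaintiff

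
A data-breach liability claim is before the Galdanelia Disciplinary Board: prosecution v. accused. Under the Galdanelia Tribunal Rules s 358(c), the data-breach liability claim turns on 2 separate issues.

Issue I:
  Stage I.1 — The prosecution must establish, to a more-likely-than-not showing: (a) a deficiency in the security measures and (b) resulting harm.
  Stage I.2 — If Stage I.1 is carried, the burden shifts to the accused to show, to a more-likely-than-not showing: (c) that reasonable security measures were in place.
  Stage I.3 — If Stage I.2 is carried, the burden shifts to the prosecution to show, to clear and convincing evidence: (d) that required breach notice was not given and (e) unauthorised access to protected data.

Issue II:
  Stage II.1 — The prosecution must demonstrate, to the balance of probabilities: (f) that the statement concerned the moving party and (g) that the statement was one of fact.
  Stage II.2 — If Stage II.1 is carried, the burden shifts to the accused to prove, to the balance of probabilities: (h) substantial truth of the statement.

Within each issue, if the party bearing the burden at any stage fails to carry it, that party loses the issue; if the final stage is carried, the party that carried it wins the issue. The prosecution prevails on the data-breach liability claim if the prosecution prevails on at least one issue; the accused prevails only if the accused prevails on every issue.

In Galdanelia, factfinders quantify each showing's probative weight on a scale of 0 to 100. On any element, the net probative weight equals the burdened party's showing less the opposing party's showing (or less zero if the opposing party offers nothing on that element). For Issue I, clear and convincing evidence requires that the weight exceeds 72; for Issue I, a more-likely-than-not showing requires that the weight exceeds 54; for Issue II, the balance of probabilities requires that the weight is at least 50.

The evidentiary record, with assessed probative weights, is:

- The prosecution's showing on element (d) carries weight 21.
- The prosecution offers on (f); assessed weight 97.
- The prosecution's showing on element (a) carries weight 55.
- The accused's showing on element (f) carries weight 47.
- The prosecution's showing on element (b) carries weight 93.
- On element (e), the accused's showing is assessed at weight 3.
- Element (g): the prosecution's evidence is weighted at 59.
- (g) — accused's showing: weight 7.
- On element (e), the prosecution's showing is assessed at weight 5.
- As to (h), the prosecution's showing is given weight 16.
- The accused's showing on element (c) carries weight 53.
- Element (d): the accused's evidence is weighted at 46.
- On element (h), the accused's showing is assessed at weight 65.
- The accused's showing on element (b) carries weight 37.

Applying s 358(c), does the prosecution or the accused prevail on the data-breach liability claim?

prosecution

— Issue I —
Stage I.1 (prosecution, a more-likely-than-not showing, weight exceeds 54): (a) 55 > 54 — meets; (b) net 93−37=56 > 54 — meets.
  Stage I.1 is satisfied; the onus moves to the accused.
Stage I.2 (accused, a more-likely-than-not showing, weight exceeds 54): (c) 53 ≤ 54 — fails.
  Stage I.2 not carried; the accused fails its burden.
The analysis ends at Stage I.2; the prosecution prevails on this issue.
— Issue II —
Stage II.1 — burden on prosecution; standard: the balance of probabilities (weight is at least 50).
    (f): 97 − 47 = 50 ≥ 50 [met]
    (g): 59 − 7 = 52 ≥ 50 [met]
  The prosecution carries Stage II.1; the accused now bears the burden.
Stage II.2 — burden on accused; standard: the balance of probabilities (weight is at least 50).
    (h): 65 − 16 = 49 < 50 [not met]
  Not every element is met, so the accused fails to carry Stage II.2.
So the prosecution prevails on this issue.
Per-issue: Issue I → prosecution; Issue II → prosecution. The prosecution must prevail on at least one issue; overall, the prosecution prevails.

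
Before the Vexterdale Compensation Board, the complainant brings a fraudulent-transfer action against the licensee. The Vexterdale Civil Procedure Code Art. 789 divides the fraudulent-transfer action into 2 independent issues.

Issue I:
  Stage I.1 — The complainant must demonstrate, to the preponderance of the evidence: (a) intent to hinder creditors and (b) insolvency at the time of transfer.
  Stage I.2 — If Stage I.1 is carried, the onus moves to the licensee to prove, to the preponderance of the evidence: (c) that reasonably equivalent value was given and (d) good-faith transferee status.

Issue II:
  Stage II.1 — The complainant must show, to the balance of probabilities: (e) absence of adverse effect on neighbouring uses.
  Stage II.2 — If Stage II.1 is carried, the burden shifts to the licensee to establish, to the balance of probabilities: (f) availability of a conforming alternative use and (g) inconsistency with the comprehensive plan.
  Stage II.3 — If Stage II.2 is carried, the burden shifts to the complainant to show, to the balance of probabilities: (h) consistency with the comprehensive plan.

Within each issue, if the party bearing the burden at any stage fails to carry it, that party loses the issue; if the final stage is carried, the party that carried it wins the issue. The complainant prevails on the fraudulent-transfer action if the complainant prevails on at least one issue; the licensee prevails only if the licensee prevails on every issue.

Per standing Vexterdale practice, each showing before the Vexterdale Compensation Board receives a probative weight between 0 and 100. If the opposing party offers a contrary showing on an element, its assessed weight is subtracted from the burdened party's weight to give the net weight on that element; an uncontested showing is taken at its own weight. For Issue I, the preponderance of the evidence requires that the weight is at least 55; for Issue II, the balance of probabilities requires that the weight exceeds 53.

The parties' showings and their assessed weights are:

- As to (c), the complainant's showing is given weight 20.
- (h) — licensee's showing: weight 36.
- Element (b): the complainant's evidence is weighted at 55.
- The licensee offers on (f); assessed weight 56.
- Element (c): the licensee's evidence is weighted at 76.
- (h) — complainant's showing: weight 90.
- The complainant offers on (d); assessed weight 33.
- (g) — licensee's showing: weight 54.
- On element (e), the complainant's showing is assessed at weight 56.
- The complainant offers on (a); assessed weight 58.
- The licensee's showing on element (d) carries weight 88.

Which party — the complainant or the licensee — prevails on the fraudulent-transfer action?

— Issue I —
At Stage I.1 the complainant must meet the preponderance of the evidence (weight is at least 55): on (a) the weight is 58, ≥ 55, so (a) meets the standard; on (b) the weight is 55, ≥ 55, so (b) meets the standard.
  Stage I.1 is satisfied; the onus moves to the licensee.
At Stage I.2 the licensee must meet the preponderance of the evidence (weight is at least 55): on (c) the weight is 76 less the opposing 20 gives net 56, which does reach 55, so (c) meets the standard; on (d) the weight is 88 less the opposing 33 gives net 55, which does reach 55, so (d) meets the standard.
  The licensee carries the last stage.
With every stage satisfied, the licensee prevails on this issue.
— Issue II —
At Stage II.1 the complainant must meet the balance of probabilities (weight exceeds 53): on (e) the weight is 56, > 53, so (e) meets the standard.
  All elements met. The burden passes to the licensee.
At Stage II.2 the licensee must meet the balance of probabilities (weight exceeds 53): on (f) the weight is 56, > 53, so (f) meets the standard; on (g) the weight is 54, which does exceed 53, so (g) meets the standard.
  All elements met. The burden passes to the complainant.
At Stage II.3 the complainant must meet the balance of probabilities (weight exceeds 53): on (h) the weight is 90 less the opposing 36 gives net 54, > 53, so (h) meets the standard.
  Stage II.3 carried; the final stage is satisfied.
All stages carried — the complainant prevails on this issue.
Per-issue: Issue I → licensee; Issue II → complainant. The complainant must prevail on at least one issue; overall, the complainant prevails.

complainant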